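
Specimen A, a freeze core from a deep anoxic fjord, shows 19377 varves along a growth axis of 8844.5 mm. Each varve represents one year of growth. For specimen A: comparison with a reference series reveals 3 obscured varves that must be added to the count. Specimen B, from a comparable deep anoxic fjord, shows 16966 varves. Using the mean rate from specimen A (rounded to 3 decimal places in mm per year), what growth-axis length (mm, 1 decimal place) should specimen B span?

7736.5 mm

Specimen A: correcting the raw count gives 19377 + 3 = 19380 true varves.
A: 8844.5 mm over 19380 years gives 8844.5 / 19380 ≈ 0.456 mm per year.
Length of B = 0.456 × 16966 = 7736.5 mm.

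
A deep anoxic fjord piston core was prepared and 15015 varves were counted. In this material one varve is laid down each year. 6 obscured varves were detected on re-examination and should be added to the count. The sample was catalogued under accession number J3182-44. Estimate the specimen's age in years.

15021 years

Adjusted count: 15015 + 6 = 15021 varves.
With a one-to-one varve periodicity this is 15021 years.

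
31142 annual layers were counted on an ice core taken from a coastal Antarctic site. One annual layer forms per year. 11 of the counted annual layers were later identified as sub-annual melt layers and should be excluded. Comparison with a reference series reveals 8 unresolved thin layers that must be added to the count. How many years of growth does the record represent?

31139 years

Correcting the raw count gives 31142 − 11 + 8 = 31139 true annual layers.
One annual layer per year makes the duration 31139 years.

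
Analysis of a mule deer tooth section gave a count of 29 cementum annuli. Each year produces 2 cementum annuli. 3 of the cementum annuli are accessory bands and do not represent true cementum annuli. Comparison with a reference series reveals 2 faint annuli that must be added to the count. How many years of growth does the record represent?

After corrections the count is 29 − 3 + 2 = 28 cementum annuli.
28 cementum annuli at 2 per year is 28 / 2 = 14 years.

14 yr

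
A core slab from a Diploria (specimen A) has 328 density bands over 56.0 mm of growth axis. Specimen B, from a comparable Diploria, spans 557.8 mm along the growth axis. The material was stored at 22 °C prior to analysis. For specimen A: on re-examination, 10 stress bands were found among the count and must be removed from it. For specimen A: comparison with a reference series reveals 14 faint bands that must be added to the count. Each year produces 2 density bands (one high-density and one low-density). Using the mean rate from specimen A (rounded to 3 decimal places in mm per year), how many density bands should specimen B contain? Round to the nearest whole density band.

3310 density bands

Specimen A: correcting the raw count gives 328 − 10 + 14 = 332 true density bands.
Specimen A: dividing by 2 density bands per year: 332 / 2 = 166 years.
A: Extension rate ≈ 56.0 / 166 = 0.337 mm/year.
B spans 557.8 / 0.337 = 1655.19 years; at 2 density bands per year that is 1655.19 × 2 ≈ 3310 density bands.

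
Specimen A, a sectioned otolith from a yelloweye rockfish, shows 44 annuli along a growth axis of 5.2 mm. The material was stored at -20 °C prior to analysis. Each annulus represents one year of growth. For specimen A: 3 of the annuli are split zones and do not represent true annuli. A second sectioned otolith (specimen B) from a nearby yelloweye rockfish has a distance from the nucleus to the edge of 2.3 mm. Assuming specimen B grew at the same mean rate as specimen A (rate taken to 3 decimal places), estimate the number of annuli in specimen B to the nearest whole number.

18 annuli

Specimen A: correcting the raw count gives 44 − 3 = 41 true annuli.
A: Extension rate ≈ 5.2 / 41 = 0.127 mm/yr.
B spans 2.3 / 0.127 = 18.11 years ≈ 18 annuli.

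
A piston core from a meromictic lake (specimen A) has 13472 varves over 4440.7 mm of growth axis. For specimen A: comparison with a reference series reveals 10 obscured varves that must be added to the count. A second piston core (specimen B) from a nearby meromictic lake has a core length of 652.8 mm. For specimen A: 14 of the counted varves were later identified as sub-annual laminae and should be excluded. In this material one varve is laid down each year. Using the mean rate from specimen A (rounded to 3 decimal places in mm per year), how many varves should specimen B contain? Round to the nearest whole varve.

Specimen A: adjusted count: 13472 − 14 + 10 = 13468 varves.
A: Extension rate ≈ 4440.7 / 13468 = 0.330 mm/yr.
B spans 652.8 / 0.330 = 1978.18 years ≈ 1978 varves.

1978 varves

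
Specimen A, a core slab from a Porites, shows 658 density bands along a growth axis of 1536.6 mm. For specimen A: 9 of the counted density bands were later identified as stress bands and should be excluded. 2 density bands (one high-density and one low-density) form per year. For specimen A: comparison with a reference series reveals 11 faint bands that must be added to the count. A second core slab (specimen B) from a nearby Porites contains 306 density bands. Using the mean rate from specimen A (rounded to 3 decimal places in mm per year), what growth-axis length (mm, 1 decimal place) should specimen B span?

712.4 mm

Specimen A: correcting the raw count gives 658 − 9 + 11 = 660 true density bands.
Specimen A: dividing by 2 density bands per year: 660 / 2 = 330 years.
A: Extension rate ≈ 1536.6 / 330 = 4.656 mm/year.
Specimen B: dividing by 2 density bands per year: 306 / 2 = 153 years. B's length ≈ 4.656 × 153 = 712.4 mm.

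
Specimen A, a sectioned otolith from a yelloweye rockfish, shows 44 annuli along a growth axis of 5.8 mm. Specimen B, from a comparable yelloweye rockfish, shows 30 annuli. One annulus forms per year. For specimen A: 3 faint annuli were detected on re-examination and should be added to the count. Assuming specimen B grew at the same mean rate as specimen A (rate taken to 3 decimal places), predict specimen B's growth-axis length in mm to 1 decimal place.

Specimen A: adjusted count: 44 + 3 = 47 annuli.
A: Extension rate ≈ 5.8 / 47 = 0.123 mm/yr.
Length of B = 0.123 × 30 = 3.7 mm.

3.7 mm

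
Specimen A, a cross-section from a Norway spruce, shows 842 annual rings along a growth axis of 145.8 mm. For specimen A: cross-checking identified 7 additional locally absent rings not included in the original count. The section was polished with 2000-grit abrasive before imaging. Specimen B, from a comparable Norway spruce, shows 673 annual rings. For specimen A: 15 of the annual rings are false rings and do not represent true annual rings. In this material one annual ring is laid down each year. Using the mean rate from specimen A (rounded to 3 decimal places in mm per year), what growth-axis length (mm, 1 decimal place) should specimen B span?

117.8 mm

Specimen A: after corrections the count is 842 − 15 + 7 = 834 annual rings.
A: Extension rate ≈ 145.8 / 834 = 0.175 mm/yr.
For B, 0.175 mm/year × 673 years = 117.8 mm.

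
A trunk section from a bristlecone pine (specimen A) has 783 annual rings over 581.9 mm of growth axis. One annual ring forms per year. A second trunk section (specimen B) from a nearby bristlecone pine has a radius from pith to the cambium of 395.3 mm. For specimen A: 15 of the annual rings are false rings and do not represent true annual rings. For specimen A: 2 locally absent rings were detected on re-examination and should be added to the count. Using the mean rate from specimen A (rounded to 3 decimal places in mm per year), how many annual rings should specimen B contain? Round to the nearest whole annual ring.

523 annual rings

Specimen A: adjusted count: 783 − 15 + 2 = 770 annual rings.
A: Mean rate = 581.9 mm / 770 years ≈ 0.756 mm/year.
Specimen B: 395.3 mm / 0.756 mm per year = 522.88 years ≈ 523 annual rings.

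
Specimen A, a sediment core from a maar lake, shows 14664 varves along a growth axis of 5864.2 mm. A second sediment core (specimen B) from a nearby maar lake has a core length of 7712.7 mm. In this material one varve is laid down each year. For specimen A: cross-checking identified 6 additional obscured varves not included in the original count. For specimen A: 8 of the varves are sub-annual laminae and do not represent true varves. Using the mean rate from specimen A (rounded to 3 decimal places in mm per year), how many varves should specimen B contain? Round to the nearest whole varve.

Specimen A: true varve count = 14664 − 8 + 6 = 14662.
A: 5864.2 mm over 14662 years gives 5864.2 / 14662 ≈ 0.400 mm/yr.
B spans 7712.7 / 0.400 = 19281.75 years ≈ 19282 varves.

19282 varves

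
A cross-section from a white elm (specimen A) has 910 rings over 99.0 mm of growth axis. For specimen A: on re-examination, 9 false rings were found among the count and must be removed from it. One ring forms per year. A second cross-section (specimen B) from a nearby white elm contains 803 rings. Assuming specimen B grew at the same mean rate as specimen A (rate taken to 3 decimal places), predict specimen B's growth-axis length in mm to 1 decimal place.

88.3 mm

Specimen A: adjusted count: 910 − 9 = 901 rings.
A: 99.0 mm over 901 years gives 99.0 / 901 ≈ 0.110 mm/yr.
Length of B = 0.110 × 803 = 88.3 mm.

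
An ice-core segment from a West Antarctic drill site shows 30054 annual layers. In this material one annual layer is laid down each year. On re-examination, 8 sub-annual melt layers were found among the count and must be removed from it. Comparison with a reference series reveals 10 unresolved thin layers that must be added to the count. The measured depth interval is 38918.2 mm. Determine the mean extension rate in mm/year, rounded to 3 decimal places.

1.295 mm/year

Correcting the raw count gives 30054 − 8 + 10 = 30056 true annual layers.
38918.2 mm over 30056 years gives 38918.2 / 30056 ≈ 1.295 mm/year.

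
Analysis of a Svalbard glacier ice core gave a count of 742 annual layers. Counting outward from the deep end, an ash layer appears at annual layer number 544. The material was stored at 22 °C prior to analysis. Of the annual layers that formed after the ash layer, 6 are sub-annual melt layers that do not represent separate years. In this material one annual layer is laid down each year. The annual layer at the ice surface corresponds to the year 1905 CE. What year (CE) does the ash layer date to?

Between annual layer 544 and the ice surface there are 742 − 544 = 198 annual layers.
Removing the 6 false annual layers leaves 198 − 6 = 192 true annual layers beyond the ash layer.
1905 − 192 = 1713 CE.

1713 CE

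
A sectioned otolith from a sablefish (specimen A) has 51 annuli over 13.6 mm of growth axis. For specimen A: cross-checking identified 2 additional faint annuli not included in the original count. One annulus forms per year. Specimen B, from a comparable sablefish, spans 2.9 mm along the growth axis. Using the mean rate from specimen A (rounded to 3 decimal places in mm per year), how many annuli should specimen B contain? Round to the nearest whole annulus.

11 annuli

Specimen A: adjusted count: 51 + 2 = 53 annuli.
A: Extension rate ≈ 13.6 / 53 = 0.257 mm/yr.
B spans 2.9 / 0.257 = 11.28 years ≈ 11 annuli.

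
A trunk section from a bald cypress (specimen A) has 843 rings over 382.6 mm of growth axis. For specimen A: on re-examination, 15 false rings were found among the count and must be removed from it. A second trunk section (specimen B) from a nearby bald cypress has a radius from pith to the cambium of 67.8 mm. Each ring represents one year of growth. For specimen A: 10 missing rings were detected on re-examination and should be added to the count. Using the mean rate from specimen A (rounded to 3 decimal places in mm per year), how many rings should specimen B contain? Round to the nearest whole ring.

Specimen A: correcting the raw count gives 843 − 15 + 10 = 838 true rings.
A: Mean rate = 382.6 mm / 838 years ≈ 0.457 mm/year.
B spans 67.8 / 0.457 = 148.36 years ≈ 148 rings.

148 rings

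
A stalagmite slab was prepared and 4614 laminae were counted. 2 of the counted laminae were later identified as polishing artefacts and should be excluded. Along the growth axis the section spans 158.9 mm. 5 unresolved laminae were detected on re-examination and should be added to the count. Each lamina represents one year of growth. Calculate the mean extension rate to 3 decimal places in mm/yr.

0.034 mm/yr

After corrections the count is 4614 − 2 + 5 = 4617 laminae.
Mean rate = 158.9 mm / 4617 years ≈ 0.034 mm/yr.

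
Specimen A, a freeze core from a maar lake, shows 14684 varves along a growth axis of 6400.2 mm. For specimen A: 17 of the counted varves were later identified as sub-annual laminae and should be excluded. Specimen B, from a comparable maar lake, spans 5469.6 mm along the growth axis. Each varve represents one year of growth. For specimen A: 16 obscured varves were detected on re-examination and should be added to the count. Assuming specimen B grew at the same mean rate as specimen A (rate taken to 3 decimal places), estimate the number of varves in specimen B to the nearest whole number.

12545 varves

Specimen A: true varve count = 14684 − 17 + 16 = 14683.
A: Mean rate = 6400.2 mm / 14683 years ≈ 0.436 mm/year.
B spans 5469.6 / 0.436 = 12544.95 years ≈ 12545 varves.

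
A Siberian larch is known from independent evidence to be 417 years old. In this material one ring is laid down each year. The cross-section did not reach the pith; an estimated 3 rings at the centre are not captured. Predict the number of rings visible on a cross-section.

At one ring per year, 417 years correspond to 417 rings.
Less the 3 uncaptured rings: 417 − 3 = 414.

414 rings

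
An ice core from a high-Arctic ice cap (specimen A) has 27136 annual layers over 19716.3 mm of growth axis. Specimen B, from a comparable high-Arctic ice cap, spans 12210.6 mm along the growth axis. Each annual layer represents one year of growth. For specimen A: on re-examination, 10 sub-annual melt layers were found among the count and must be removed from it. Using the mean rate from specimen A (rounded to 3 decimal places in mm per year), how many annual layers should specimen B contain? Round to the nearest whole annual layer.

16796 annual layers

Specimen A: true annual layer count = 27136 − 10 = 27126.
A: Extension rate ≈ 19716.3 / 27126 = 0.727 mm/yr.
Specimen B: 12210.6 mm / 0.727 mm per year = 16795.87 years ≈ 16796 annual layers.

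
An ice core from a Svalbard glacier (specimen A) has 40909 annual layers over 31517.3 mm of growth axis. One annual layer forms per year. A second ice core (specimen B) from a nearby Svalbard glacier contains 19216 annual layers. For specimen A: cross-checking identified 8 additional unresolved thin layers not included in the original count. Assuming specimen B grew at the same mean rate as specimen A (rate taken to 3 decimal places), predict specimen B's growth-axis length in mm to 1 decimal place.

14796.3 mm

Specimen A: correcting the raw count gives 40909 + 8 = 40917 true annual layers.
A: 31517.3 mm over 40917 years gives 31517.3 / 40917 ≈ 0.770 mm/yr.
B's length ≈ 0.770 × 19216 = 14796.3 mm.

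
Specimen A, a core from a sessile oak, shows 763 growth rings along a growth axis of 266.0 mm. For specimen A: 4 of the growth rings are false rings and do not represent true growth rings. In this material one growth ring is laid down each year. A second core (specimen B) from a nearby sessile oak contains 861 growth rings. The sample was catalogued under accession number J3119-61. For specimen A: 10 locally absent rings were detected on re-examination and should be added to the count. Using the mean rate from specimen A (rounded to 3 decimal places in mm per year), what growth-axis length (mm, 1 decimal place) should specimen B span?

Specimen A: adjusted count: 763 − 4 + 10 = 769 growth rings.
A: 266.0 mm over 769 years gives 266.0 / 769 ≈ 0.346 mm per year.
For B, 0.346 mm/year × 861 years = 297.9 mm.

297.9 mm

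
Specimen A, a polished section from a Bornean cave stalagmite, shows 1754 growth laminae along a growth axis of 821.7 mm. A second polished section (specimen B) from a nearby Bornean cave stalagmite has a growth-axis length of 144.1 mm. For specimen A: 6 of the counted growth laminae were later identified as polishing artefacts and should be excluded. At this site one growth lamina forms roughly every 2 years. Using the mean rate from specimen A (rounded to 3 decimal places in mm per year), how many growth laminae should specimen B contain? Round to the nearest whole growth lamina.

307 growth laminae

Specimen A: adjusted count: 1754 − 6 = 1748 growth laminae.
Specimen A: at 2 years per growth lamina, 1748 × 2 = 3496 years.
A: Mean rate = 821.7 mm / 3496 years ≈ 0.235 mm/year.
For B, 144.1 / 0.235 = 613.19 years; at 2 years per growth lamina that is 613.19 / 2 ≈ 307 growth laminae.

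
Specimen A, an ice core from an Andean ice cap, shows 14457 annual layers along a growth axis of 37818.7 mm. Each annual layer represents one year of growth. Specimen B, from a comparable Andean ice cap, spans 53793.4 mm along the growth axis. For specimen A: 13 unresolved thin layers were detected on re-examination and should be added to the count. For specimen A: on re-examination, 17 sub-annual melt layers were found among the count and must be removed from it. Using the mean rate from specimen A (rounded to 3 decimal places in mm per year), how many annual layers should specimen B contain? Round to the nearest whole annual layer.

Specimen A: correcting the raw count gives 14457 − 17 + 13 = 14453 true annual layers.
A: Mean rate = 37818.7 mm / 14453 years ≈ 2.617 mm/yr.
For B, 53793.4 / 2.617 = 20555.37 years ≈ 20555 annual layers.

20555 annual layers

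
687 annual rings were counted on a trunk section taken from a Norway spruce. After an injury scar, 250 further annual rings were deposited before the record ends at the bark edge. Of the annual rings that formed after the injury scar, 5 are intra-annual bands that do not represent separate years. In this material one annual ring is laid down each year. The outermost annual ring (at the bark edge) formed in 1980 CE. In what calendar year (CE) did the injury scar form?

There are 250 annual rings younger than the injury scar.
250 − 5 false = 245 true annual rings after the injury scar.
1980 − 245 = 1735 CE.

1735 CE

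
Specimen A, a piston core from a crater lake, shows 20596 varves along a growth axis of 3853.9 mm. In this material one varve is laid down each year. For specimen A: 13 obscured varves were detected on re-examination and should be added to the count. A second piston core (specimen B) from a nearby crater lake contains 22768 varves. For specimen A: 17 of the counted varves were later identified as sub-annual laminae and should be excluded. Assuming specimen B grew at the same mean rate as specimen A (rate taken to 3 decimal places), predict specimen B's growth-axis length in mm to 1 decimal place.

Specimen A: after corrections the count is 20596 − 17 + 13 = 20592 varves.
A: 3853.9 mm over 20592 years gives 3853.9 / 20592 ≈ 0.187 mm/yr.
Length of B = 0.187 × 22768 = 4257.6 mm.

4257.6 mm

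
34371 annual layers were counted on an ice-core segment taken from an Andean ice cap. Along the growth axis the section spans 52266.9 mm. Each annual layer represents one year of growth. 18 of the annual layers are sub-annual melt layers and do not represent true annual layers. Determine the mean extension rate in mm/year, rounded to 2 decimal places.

True annual layer count = 34371 − 18 = 34353.
Extension rate ≈ 52266.9 / 34353 = 1.52 mm/year.

1.52 mm/year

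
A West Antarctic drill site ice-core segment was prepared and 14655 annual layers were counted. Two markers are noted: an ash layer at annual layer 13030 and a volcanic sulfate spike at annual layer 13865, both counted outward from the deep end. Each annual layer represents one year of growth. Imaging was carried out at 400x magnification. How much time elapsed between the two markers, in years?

835 years

Separation: 13865 − 13030 = 835 annual layers.
At one annual layer per year, 835 years elapsed between them.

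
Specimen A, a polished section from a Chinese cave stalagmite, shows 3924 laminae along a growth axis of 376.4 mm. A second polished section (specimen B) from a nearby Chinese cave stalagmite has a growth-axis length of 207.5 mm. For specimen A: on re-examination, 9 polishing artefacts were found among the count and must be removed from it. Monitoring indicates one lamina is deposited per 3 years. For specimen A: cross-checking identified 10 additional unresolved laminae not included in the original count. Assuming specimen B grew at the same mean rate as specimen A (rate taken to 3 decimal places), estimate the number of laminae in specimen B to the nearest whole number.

2161 laminae

Specimen A: after corrections the count is 3924 − 9 + 10 = 3925 laminae.
Specimen A: multiplying by 3 years per lamina: 3925 × 3 = 11775 years.
A: Extension rate ≈ 376.4 / 11775 = 0.032 mm/yr.
For B, 207.5 / 0.032 = 6484.38 years; at 3 years per lamina that is 6484.38 / 3 ≈ 2161 laminae.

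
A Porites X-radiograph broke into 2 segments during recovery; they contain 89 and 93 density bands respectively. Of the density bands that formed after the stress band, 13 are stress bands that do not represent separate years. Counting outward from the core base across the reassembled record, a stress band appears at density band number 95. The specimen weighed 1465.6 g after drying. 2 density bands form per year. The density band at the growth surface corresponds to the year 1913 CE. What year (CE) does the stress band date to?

1876 CE

Total density bands = 89 + 93 = 182.
182 − 95 = 87 density bands lie beyond the stress band toward the growth surface.
87 − 13 false = 74 true density bands after the stress band.
Dividing by 2 density bands per year: 74 / 2 = 37 years.
The density band at the growth surface is 1913 CE, so the stress band dates to 1913 − 37 = 1876 CE.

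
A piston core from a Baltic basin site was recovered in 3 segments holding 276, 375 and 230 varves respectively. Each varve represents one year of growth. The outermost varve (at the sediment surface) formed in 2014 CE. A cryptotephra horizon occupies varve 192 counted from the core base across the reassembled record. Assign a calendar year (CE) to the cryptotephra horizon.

1325 CE

Total varves = 276 + 375 + 230 = 881.
The cryptotephra horizon sits at varve 192 from the core base, so 881 − 192 = 689 varves formed after it.
The varve at the sediment surface is 2014 CE, so the cryptotephra horizon dates to 2014 − 689 = 1325 CE.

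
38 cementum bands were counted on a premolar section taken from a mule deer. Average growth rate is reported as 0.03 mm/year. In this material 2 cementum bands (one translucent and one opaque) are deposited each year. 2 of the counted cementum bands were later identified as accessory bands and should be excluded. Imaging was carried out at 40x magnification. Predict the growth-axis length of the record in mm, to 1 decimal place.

0.5 mm

After corrections the count is 38 − 2 = 36 cementum bands.
Dividing by 2 cementum bands per year: 36 / 2 = 18 years.
18 years at 0.03 mm/year gives 0.03 × 18 = 0.5 mm.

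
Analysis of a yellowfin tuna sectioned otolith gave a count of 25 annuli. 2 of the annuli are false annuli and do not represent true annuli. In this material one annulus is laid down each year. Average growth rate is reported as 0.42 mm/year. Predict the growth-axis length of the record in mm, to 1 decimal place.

9.7 mm

True annulus count = 25 − 2 = 23.
Predicted length = 0.42 mm/year × 23 years = 9.7 mm.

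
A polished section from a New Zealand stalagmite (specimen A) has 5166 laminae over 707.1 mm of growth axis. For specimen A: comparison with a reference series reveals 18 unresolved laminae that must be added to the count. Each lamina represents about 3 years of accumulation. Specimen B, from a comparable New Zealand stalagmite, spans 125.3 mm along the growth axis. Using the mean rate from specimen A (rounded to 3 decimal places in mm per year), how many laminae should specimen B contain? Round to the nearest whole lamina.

Specimen A: true lamina count = 5166 + 18 = 5184.
Specimen A: multiplying by 3 years per lamina: 5184 × 3 = 15552 years.
A: Mean rate = 707.1 mm / 15552 years ≈ 0.045 mm/yr.
For B, 125.3 / 0.045 = 2784.44 years; at 3 years per lamina that is 2784.44 / 3 ≈ 928 laminae.

928 laminae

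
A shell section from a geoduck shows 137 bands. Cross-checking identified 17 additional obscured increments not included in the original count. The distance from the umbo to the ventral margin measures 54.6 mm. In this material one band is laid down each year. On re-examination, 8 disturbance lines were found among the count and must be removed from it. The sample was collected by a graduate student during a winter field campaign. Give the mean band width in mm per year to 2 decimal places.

After corrections the count is 137 − 8 + 17 = 146 bands.
Extension rate ≈ 54.6 / 146 = 0.37 mm per year.

0.37 mm per year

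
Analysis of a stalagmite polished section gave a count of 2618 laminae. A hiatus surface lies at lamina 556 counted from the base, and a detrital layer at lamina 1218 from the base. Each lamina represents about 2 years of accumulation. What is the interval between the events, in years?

The two markers are separated by 1218 − 556 = 662 laminae.
At 2 years per lamina, 662 × 2 = 1324 years.

1324 years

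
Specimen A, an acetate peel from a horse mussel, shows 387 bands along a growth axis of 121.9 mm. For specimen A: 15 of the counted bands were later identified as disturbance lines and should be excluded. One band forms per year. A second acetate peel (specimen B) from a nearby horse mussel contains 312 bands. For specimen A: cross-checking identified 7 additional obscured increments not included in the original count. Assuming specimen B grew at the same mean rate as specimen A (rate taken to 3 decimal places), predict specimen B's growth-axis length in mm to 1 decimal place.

100.5 mm

Specimen A: after corrections the count is 387 − 15 + 7 = 379 bands.
A: Mean rate = 121.9 mm / 379 years ≈ 0.322 mm/year.
Length of B = 0.322 × 312 = 100.5 mm.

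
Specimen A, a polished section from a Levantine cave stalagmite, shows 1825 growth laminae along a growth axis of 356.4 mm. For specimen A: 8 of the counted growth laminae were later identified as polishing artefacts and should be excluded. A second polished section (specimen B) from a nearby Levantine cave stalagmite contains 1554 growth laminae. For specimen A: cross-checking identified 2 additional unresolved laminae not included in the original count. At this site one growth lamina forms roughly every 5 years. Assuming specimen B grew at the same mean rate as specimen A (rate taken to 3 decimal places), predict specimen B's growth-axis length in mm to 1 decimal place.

303.0 mm

Specimen A: correcting the raw count gives 1825 − 8 + 2 = 1819 true growth laminae.
Specimen A: 1819 growth laminae at 5 years each span 1819 × 5 = 9095 years.
A: Mean rate = 356.4 mm / 9095 years ≈ 0.039 mm/year.
Specimen B: multiplying by 5 years per growth lamina: 1554 × 5 = 7770 years. B's length ≈ 0.039 × 7770 = 303.0 mm.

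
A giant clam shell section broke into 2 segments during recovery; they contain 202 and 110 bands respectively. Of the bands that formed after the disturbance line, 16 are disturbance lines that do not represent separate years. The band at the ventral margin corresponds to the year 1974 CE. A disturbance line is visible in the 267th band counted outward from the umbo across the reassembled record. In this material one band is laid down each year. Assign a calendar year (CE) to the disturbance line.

Total bands = 202 + 110 = 312.
Between band 267 and the ventral margin there are 312 − 267 = 45 bands.
Excluding 16 false bands: 45 − 16 = 29.
1974 − 29 = 1945 CE.

1945 CE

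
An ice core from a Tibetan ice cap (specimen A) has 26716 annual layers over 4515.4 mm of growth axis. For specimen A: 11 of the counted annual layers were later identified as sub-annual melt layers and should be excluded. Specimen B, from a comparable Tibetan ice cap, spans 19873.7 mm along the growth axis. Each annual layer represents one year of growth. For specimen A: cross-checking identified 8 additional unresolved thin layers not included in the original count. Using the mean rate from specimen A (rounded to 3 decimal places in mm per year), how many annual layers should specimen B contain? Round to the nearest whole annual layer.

117596 annual layers

Specimen A: correcting the raw count gives 26716 − 11 + 8 = 26713 true annual layers.
A: 4515.4 mm over 26713 years gives 4515.4 / 26713 ≈ 0.169 mm/year.
For B, 19873.7 / 0.169 = 117595.86 years ≈ 117596 annual layers.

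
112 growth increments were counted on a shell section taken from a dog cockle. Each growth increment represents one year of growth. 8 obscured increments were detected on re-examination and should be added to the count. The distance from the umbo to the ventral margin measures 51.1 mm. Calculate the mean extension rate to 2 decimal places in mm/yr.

0.43 mm/yr

Adjusted count: 112 + 8 = 120 growth increments.
51.1 mm over 120 years gives 51.1 / 120 ≈ 0.43 mm/yr.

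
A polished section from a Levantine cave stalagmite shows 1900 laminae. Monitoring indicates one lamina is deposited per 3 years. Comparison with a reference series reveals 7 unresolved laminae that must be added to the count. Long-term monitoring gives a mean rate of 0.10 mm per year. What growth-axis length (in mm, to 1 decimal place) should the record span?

True lamina count = 1900 + 7 = 1907.
Multiplying by 3 years per lamina: 1907 × 3 = 5721 years.
5721 years at 0.10 mm/year gives 0.10 × 5721 = 572.1 mm.

572.1 mm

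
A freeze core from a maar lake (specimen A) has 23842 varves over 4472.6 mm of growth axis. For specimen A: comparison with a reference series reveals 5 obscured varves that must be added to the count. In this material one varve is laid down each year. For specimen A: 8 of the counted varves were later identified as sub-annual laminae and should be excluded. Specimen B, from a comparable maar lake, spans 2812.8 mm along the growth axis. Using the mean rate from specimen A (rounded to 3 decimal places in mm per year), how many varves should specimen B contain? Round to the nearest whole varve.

14962 varves

Specimen A: adjusted count: 23842 − 8 + 5 = 23839 varves.
A: Mean rate = 4472.6 mm / 23839 years ≈ 0.188 mm/yr.
For B, 2812.8 / 0.188 = 14961.70 years ≈ 14962 varves.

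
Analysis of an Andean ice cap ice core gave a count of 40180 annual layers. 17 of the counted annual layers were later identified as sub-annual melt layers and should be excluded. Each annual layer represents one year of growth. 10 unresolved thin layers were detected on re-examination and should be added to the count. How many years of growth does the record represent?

40173 yr

After corrections the count is 40180 − 17 + 10 = 40173 annual layers.
One annual layer per year makes the duration 40173 years.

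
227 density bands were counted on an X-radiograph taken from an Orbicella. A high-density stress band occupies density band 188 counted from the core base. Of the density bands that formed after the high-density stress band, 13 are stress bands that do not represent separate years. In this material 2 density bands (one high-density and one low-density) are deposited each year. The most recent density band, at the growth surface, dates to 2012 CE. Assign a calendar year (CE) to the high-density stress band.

1999 CE

227 − 188 = 39 density bands lie beyond the high-density stress band toward the growth surface.
39 − 13 false = 26 true density bands after the high-density stress band.
26 density bands at 2 per year is 26 / 2 = 13 years.
2012 − 13 = 1999 CE.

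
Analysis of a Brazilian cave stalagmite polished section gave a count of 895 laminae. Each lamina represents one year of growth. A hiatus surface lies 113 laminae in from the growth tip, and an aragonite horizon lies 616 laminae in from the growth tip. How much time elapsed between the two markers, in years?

616 − 113 = 503 laminae lie between the two events.
That is 503 years at one lamina per year.

503 years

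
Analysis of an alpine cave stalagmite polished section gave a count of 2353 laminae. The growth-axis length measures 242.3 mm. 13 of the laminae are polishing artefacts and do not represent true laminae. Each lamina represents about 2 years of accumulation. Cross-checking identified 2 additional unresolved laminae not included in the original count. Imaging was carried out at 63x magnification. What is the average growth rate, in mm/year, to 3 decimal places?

0.052 mm/year

True lamina count = 2353 − 13 + 2 = 2342.
At 2 years per lamina, 2342 × 2 = 4684 years.
Extension rate ≈ 242.3 / 4684 = 0.052 mm/year.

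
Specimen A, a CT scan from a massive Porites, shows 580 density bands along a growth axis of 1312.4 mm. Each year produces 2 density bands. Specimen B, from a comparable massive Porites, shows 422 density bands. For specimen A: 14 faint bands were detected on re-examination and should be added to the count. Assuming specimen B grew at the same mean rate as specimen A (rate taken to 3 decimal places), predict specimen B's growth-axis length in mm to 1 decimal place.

Specimen A: correcting the raw count gives 580 + 14 = 594 true density bands.
Specimen A: with 2 density bands per year, 594 / 2 = 297 years.
A: Extension rate ≈ 1312.4 / 297 = 4.419 mm/yr.
Specimen B: dividing by 2 density bands per year: 422 / 2 = 211 years. B's length ≈ 4.419 × 211 = 932.4 mm.

932.4 mm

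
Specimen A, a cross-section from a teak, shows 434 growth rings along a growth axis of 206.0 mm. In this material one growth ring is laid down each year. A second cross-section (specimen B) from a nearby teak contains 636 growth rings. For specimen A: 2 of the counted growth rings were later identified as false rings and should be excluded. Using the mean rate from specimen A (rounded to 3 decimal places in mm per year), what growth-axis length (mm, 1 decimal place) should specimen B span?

Specimen A: correcting the raw count gives 434 − 2 = 432 true growth rings.
A: Mean rate = 206.0 mm / 432 years ≈ 0.477 mm per year.
Length of B = 0.477 × 636 = 303.4 mm.

303.4 mm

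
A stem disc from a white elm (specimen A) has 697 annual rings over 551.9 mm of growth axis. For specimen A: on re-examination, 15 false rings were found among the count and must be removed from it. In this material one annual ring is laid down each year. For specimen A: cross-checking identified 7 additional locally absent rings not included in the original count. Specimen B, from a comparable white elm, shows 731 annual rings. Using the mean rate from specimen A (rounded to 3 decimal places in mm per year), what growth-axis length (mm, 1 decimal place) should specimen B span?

585.5 mm

Specimen A: after corrections the count is 697 − 15 + 7 = 689 annual rings.
A: 551.9 mm over 689 years gives 551.9 / 689 ≈ 0.801 mm/year.
B's length ≈ 0.801 × 731 = 585.5 mm.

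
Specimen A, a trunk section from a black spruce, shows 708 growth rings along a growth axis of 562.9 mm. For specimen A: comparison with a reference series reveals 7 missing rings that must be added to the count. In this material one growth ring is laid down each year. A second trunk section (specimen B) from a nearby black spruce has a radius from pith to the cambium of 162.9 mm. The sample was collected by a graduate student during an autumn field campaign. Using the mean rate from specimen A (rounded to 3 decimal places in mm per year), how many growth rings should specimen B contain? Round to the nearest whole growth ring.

207 growth rings

Specimen A: after corrections the count is 708 + 7 = 715 growth rings.
A: Mean rate = 562.9 mm / 715 years ≈ 0.787 mm/yr.
For B, 162.9 / 0.787 = 206.99 years ≈ 207 growth rings.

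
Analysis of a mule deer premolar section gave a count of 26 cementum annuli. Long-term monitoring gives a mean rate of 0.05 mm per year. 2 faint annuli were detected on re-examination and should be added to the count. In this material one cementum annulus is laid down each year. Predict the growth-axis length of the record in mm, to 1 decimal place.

1.4 mm

Correcting the raw count gives 26 + 2 = 28 true cementum annuli.
Length ≈ 0.05 × 28 = 1.4 mm.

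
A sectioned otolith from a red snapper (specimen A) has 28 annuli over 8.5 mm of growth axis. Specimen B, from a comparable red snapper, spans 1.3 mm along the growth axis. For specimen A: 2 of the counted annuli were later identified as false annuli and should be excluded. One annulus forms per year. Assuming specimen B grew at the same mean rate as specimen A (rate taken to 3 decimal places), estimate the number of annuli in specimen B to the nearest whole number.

4 annuli

Specimen A: adjusted count: 28 − 2 = 26 annuli.
A: Extension rate ≈ 8.5 / 26 = 0.327 mm/yr.
B spans 1.3 / 0.327 = 3.98 years ≈ 4 annuli.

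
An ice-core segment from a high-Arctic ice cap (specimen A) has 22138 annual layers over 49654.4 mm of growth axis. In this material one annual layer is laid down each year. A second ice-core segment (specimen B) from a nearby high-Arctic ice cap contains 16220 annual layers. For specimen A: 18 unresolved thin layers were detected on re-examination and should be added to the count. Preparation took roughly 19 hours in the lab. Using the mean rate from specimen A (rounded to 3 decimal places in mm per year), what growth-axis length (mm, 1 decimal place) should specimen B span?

36349.0 mm

Specimen A: correcting the raw count gives 22138 + 18 = 22156 true annual layers.
A: 49654.4 mm over 22156 years gives 49654.4 / 22156 ≈ 2.241 mm per year.
B's length ≈ 2.241 × 16220 = 36349.0 mm.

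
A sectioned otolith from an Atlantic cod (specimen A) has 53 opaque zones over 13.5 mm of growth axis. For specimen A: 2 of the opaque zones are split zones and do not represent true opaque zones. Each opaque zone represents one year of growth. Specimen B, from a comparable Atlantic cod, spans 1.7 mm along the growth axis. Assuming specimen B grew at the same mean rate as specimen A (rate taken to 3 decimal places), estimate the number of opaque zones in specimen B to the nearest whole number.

Specimen A: correcting the raw count gives 53 − 2 = 51 true opaque zones.
A: Mean rate = 13.5 mm / 51 years ≈ 0.265 mm/year.
Specimen B: 1.7 mm / 0.265 mm per year = 6.42 years ≈ 6 opaque zones.

6 opaque zones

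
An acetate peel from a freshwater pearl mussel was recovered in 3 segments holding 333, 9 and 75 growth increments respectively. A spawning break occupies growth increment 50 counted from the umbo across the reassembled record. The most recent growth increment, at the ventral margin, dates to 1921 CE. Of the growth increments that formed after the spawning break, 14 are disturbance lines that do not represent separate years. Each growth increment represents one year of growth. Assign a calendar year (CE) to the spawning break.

1568 CE

Total growth increments = 333 + 9 + 75 = 417.
417 − 50 = 367 growth increments lie beyond the spawning break toward the ventral margin.
367 − 14 false = 353 true growth increments after the spawning break.
1921 − 353 = 1568 CE.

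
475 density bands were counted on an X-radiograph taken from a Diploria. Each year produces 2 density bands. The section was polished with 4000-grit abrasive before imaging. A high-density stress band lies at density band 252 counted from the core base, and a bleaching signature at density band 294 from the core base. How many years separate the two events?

Separation: 294 − 252 = 42 density bands.
Dividing by 2 density bands per year: 42 / 2 = 21 years.

21 yr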